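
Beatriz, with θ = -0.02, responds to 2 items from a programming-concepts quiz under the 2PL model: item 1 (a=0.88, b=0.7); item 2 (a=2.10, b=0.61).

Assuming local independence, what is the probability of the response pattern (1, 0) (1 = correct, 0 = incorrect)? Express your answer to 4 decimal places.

P(θ) = 1 / (1 + exp(−a(θ − b)))
P_1 = 1/(1+e^{0.6336}) = 0.3467
P_2 = 1/(1+e^{1.3230}) = 0.2103
L = P_1 × (1−P_2) = 0.3467 × 0.7897 = 0.27378

0.2738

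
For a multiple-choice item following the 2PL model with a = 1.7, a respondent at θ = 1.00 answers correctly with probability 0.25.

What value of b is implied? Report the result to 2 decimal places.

1.65

P(θ) = 1 / (1 + exp(−a(θ − b)))
logit(0.25) = ln(0.25/0.75) = -1.0986
b = θ − logit/(a) = 1.00 − (-1.0986)/1.7000 = 1.6462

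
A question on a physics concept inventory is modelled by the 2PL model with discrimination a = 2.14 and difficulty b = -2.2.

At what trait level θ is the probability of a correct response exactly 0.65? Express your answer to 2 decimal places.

P(θ) = 1 / (1 + exp(−a(θ − b)))
logit = ln(0.6500/0.3500) = 0.6190
θ = b + logit/(a) = -2.2 + 0.6190/2.1400 = -1.9107

-1.91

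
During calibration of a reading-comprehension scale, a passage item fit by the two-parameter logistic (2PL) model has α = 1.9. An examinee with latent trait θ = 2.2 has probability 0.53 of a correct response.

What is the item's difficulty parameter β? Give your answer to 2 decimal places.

2.14

P(θ) = 1 / (1 + exp(−α(θ − β)))
logit(0.53) = ln(0.53/0.47) = 0.1201
β = θ − logit/(α) = 2.2 − 0.1201/1.9000 = 2.1368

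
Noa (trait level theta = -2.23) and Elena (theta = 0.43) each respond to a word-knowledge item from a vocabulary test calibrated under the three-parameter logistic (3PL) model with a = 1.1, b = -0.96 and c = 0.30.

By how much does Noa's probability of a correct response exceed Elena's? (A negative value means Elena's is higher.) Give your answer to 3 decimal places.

P(theta) = c + (1 − c) · 1 / (1 + exp(−a(theta − b)))
P(Noa) = 0.4388  [exponent -1.3970]
P(Elena) = 0.8753  [exponent 1.5290]
Difference = 0.4388 − 0.8753 = -0.4365

-0.436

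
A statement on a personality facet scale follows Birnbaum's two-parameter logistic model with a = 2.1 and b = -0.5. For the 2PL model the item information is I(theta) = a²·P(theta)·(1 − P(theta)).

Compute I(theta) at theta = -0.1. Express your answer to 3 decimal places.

P = 1/(1+e^{-0.8400}) = 0.6985
P(1−P) = 0.6985 × 0.3015 = 0.2106
I = a² × P(1−P) = 2.1² × 0.2106 = 0.92880

0.929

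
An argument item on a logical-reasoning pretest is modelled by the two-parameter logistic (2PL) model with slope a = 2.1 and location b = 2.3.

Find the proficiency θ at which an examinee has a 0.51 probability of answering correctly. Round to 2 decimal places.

2.32

P(θ) = 1 / (1 + exp(−a(θ − b)))
logit = ln(0.5100/0.4900) = 0.0400
θ = b + logit/(a) = 2.3 + 0.0400/2.1000 = 2.3191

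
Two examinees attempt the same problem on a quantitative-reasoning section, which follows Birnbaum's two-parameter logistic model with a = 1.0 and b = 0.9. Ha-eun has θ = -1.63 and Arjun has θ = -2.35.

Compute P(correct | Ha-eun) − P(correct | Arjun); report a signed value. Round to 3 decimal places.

0.036

P(θ) = 1 / (1 + exp(−a(θ − b)))
P(Ha-eun) = 0.0738  [exponent -2.5300]
P(Arjun) = 0.0373  [exponent -3.2500]
Difference = 0.0738 − 0.0373 = 0.0365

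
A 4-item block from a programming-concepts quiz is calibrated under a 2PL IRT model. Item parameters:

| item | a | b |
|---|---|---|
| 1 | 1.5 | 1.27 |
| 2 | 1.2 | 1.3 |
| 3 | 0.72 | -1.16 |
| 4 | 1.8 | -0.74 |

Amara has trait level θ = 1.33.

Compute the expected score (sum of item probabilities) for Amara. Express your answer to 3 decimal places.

P(θ) = 1 / (1 + exp(−a(θ − b)))
P_1 = 1/(1+e^{-0.0900}) = 0.5225
P_2 = 1/(1+e^{-0.0360}) = 0.5090
P_3 = 1/(1+e^{-1.7928}) = 0.8573
P_4 = 1/(1+e^{-3.7260}) = 0.9765
E[score] = 0.5225 + 0.5090 + 0.8573 + 0.9765 = 2.8652

2.865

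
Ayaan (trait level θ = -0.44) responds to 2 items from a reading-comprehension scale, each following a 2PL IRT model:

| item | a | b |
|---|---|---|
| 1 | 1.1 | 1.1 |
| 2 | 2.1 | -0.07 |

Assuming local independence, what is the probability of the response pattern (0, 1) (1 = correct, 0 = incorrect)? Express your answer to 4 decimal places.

P(θ) = 1 / (1 + exp(−a(θ − b)))
P_1 = 1/(1+e^{1.6940}) = 0.1553
P_2 = 1/(1+e^{0.7770}) = 0.3150
L = (1−P_1) × P_2 = 0.8447 × 0.3150 = 0.26607

0.2661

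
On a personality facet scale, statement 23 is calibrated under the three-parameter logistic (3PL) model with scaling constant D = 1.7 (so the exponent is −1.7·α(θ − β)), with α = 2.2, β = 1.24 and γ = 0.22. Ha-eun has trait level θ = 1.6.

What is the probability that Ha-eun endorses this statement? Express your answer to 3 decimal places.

P(θ) = γ + (1 − γ) · 1 / (1 + exp(−D·α(θ − β)))
Exponent: 1.7 × 2.2 × (1.6 − 1.24) = 1.3464
1/(1 + e^{-1.3464}) = 0.7935
P = 0.22 + 0.78 × 0.7935 = 0.8390

0.839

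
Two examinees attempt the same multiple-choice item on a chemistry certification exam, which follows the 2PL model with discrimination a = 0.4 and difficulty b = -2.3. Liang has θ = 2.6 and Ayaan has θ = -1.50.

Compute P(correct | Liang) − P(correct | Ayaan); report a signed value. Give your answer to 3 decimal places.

P(θ) = 1 / (1 + exp(−a(θ − b)))
P(Liang) = 0.8765  [exponent 1.9600]
P(Ayaan) = 0.5793  [exponent 0.3200]
Difference = 0.8765 − 0.5793 = 0.2972

0.297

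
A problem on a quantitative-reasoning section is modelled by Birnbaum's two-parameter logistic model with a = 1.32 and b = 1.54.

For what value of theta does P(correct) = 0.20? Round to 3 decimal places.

P(theta) = 1 / (1 + exp(−a(theta − b)))
logit = ln(0.2000/0.8000) = -1.3863
theta = b + logit/(a) = 1.54 + (-1.3863)/1.3200 = 0.4898

0.490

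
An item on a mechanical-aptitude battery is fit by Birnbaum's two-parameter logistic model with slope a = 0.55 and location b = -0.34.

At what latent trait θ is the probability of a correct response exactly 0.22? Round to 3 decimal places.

-2.641

P(θ) = 1 / (1 + exp(−a(θ − b)))
logit = ln(0.2200/0.7800) = -1.2657
θ = b + logit/(a) = -0.34 + (-1.2657)/0.5500 = -2.6412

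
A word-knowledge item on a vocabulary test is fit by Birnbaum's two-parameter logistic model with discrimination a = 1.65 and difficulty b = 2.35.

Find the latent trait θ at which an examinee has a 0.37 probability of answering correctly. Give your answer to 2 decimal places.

2.03

P(θ) = 1 / (1 + exp(−a(θ − b)))
logit = ln(0.3700/0.6300) = -0.5322
θ = b + logit/(a) = 2.35 + (-0.5322)/1.6500 = 2.0274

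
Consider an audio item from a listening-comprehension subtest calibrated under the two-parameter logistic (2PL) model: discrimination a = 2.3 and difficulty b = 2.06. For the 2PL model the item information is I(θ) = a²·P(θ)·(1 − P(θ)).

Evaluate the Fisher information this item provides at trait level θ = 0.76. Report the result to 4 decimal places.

P = 1/(1+e^{2.9900}) = 0.0479
P(1−P) = 0.0479 × 0.9521 = 0.0456
I = a² × P(1−P) = 2.3² × 0.0456 = 0.24116

0.2412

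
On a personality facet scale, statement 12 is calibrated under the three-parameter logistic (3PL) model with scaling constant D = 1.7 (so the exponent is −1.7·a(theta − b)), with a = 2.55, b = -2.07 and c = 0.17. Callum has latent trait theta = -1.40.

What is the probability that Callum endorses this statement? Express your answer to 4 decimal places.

0.9569

P(theta) = c + (1 − c) · 1 / (1 + exp(−D·a(theta − b)))
Exponent: 1.7 × 2.55 × (-1.40 − (-2.07)) = 2.9044
1/(1 + e^{-2.9044}) = 0.9481
P = 0.17 + 0.83 × 0.9481 = 0.9569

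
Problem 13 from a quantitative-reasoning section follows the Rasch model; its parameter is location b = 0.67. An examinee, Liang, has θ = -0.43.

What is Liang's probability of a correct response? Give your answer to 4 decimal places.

P(θ) = 1 / (1 + exp(−(θ − b)))
Exponent: (-0.43 − 0.67) = -1.1000
1/(1 + e^{1.1000}) = 0.2497
P = 0.2497

0.2497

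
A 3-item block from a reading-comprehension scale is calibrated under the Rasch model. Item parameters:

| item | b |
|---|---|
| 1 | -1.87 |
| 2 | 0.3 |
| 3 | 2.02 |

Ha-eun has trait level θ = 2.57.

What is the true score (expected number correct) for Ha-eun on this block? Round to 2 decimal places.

P(θ) = 1 / (1 + exp(−(θ − b)))
P_1 = 1/(1+e^{-4.4400}) = 0.9883
P_2 = 1/(1+e^{-2.2700}) = 0.9064
P_3 = 1/(1+e^{-0.5500}) = 0.6341
E[score] = 0.9883 + 0.9064 + 0.6341 = 2.5288

2.53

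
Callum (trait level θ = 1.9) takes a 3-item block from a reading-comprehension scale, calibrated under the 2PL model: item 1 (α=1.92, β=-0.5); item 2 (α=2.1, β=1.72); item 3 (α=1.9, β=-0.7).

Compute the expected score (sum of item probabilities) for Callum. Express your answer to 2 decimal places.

2.58

P(θ) = 1 / (1 + exp(−α(θ − β)))
P_1 = 1/(1+e^{-4.6080}) = 0.9901
P_2 = 1/(1+e^{-0.3780}) = 0.5934
P_3 = 1/(1+e^{-4.9400}) = 0.9929
E[score] = 0.9901 + 0.5934 + 0.9929 = 2.5764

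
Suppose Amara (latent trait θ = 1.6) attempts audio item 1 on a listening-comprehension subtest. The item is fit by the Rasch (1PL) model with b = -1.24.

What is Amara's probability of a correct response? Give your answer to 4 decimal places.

P(θ) = 1 / (1 + exp(−(θ − b)))
Exponent: (1.6 − (-1.24)) = 2.8400
1/(1 + e^{-2.8400}) = 0.9448
P = 0.9448

0.9448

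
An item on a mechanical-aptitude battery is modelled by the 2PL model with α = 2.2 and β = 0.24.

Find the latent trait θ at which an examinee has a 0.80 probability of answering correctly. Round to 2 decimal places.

0.87

P(θ) = 1 / (1 + exp(−α(θ − β)))
logit = ln(0.8000/0.2000) = 1.3863
θ = β + logit/(α) = 0.24 + 1.3863/2.2000 = 0.8701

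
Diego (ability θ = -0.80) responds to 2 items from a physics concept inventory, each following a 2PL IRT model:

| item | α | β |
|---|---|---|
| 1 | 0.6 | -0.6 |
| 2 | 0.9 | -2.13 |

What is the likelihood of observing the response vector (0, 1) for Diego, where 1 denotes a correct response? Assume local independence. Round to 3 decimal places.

P(θ) = 1 / (1 + exp(−α(θ − β)))
P_1 = 1/(1+e^{0.1200}) = 0.4700
P_2 = 1/(1+e^{-1.1970}) = 0.7680
L = (1−P_1) × P_2 = 0.5300 × 0.7680 = 0.40701

0.407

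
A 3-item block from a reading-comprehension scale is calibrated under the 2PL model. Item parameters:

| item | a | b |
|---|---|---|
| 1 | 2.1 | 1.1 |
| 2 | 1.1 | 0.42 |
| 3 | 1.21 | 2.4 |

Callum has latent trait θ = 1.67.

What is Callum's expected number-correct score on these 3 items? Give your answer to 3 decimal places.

1.859

P(θ) = 1 / (1 + exp(−a(θ − b)))
P_1 = 1/(1+e^{-1.1970}) = 0.7680
P_2 = 1/(1+e^{-1.3750}) = 0.7982
P_3 = 1/(1+e^{0.8833}) = 0.2925
E[score] = 0.7680 + 0.7982 + 0.2925 = 1.8587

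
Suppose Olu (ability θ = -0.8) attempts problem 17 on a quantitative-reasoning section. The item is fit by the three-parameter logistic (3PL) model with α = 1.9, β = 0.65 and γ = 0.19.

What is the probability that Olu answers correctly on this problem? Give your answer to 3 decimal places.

0.238

P(θ) = γ + (1 − γ) · 1 / (1 + exp(−α(θ − β)))
Exponent: 1.9 × (-0.8 − 0.65) = -2.7550
1/(1 + e^{2.7550}) = 0.0598
P = 0.19 + 0.81 × 0.0598 = 0.2384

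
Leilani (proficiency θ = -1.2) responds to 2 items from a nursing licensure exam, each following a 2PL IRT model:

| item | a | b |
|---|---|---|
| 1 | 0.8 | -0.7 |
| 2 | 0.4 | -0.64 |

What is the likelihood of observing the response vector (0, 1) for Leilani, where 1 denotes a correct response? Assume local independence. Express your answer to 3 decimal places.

P(θ) = 1 / (1 + exp(−a(θ − b)))
P_1 = 1/(1+e^{0.4000}) = 0.4013
P_2 = 1/(1+e^{0.2240}) = 0.4442
L = (1−P_1) × P_2 = 0.5987 × 0.4442 = 0.26596

0.266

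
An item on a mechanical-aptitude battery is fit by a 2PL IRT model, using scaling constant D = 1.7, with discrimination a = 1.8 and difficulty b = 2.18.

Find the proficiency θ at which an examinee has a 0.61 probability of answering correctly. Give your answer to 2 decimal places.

2.33

P(θ) = 1 / (1 + exp(−D·a(θ − b)))
logit = ln(0.6100/0.3900) = 0.4473
θ = b + logit/(1.7·a) = 2.18 + 0.4473/3.0600 = 2.3262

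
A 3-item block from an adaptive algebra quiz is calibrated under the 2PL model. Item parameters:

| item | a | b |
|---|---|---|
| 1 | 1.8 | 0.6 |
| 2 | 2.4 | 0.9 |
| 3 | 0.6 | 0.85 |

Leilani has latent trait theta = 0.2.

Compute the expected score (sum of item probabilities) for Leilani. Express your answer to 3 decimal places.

P(theta) = 1 / (1 + exp(−a(theta − b)))
P_1 = 1/(1+e^{0.7200}) = 0.3274
P_2 = 1/(1+e^{1.6800}) = 0.1571
P_3 = 1/(1+e^{0.3900}) = 0.4037
E[score] = 0.3274 + 0.1571 + 0.4037 = 0.8882

0.888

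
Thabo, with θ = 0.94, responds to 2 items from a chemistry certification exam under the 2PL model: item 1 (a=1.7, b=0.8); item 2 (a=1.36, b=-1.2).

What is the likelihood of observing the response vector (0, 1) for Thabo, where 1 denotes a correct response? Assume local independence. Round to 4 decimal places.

0.4180

P(θ) = 1 / (1 + exp(−a(θ − b)))
P_1 = 1/(1+e^{-0.2380}) = 0.5592
P_2 = 1/(1+e^{-2.9104}) = 0.9484
L = (1−P_1) × P_2 = 0.4408 × 0.9484 = 0.41802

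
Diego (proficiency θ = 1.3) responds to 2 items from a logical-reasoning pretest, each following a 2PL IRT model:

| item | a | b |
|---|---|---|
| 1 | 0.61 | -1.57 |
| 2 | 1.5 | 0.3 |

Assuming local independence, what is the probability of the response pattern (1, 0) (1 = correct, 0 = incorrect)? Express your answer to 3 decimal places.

0.155

P(θ) = 1 / (1 + exp(−a(θ − b)))
P_1 = 1/(1+e^{-1.7507}) = 0.8520
P_2 = 1/(1+e^{-1.5000}) = 0.8176
L = P_1 × (1−P_2) = 0.8520 × 0.1824 = 0.15543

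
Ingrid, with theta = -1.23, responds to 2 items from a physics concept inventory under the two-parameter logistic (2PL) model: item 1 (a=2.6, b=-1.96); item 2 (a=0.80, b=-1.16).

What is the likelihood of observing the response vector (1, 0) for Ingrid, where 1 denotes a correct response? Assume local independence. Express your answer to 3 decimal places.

0.447

P(theta) = 1 / (1 + exp(−a(theta − b)))
P_1 = 1/(1+e^{-1.8980}) = 0.8697
P_2 = 1/(1+e^{0.0560}) = 0.4860
L = P_1 × (1−P_2) = 0.8697 × 0.5140 = 0.44700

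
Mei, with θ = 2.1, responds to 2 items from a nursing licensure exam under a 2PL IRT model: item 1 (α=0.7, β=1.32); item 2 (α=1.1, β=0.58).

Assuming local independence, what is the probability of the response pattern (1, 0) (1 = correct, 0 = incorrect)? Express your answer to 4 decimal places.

0.1001

P(θ) = 1 / (1 + exp(−α(θ − β)))
P_1 = 1/(1+e^{-0.5460}) = 0.6332
P_2 = 1/(1+e^{-1.6720}) = 0.8418
L = P_1 × (1−P_2) = 0.6332 × 0.1582 = 0.10015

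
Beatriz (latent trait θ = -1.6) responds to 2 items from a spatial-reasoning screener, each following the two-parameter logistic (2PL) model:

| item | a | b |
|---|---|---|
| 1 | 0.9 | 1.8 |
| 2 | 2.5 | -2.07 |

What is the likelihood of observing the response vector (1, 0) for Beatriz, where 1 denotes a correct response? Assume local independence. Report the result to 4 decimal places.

0.0106

P(θ) = 1 / (1 + exp(−a(θ − b)))
P_1 = 1/(1+e^{3.0600}) = 0.0448
P_2 = 1/(1+e^{-1.1750}) = 0.7640
L = P_1 × (1−P_2) = 0.0448 × 0.2360 = 0.01057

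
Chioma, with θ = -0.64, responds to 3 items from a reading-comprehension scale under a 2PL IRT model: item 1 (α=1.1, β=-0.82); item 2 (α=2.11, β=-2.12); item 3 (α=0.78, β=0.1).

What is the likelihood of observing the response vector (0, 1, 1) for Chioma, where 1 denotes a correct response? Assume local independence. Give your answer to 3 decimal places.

0.155

P(θ) = 1 / (1 + exp(−α(θ − β)))
P_1 = 1/(1+e^{-0.1980}) = 0.5493
P_2 = 1/(1+e^{-3.1228}) = 0.9578
P_3 = 1/(1+e^{0.5772}) = 0.3596
L = (1−P_1) × P_2 × P_3 = 0.4507 × 0.9578 × 0.3596 = 0.15521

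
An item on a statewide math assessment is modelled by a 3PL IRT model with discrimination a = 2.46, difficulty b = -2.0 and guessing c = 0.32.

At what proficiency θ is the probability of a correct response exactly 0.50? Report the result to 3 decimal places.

P(θ) = c + (1 − c) · 1 / (1 + exp(−a(θ − b)))
Remove guessing floor: (0.50 − 0.32)/(1 − 0.32) = 0.2647
logit = ln(0.2647/0.7353) = -1.0217
θ = b + logit/(a) = -2.0 + (-1.0217)/2.4600 = -2.4153

-2.415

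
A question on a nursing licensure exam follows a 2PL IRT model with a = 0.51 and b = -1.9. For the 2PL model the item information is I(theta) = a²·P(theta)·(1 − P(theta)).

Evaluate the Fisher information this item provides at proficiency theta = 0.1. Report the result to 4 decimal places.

P = 1/(1+e^{-1.0200}) = 0.7350
P(1−P) = 0.7350 × 0.2650 = 0.1948
I = a² × P(1−P) = 0.51² × 0.1948 = 0.05066

0.0507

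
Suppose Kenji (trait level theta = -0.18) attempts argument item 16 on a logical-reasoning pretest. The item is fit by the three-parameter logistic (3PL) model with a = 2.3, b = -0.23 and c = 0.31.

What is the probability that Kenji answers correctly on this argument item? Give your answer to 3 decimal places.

P(theta) = c + (1 − c) · 1 / (1 + exp(−a(theta − b)))
Exponent: 2.3 × (-0.18 − (-0.23)) = 0.1150
1/(1 + e^{-0.1150}) = 0.5287
P = 0.31 + 0.69 × 0.5287 = 0.6748

0.675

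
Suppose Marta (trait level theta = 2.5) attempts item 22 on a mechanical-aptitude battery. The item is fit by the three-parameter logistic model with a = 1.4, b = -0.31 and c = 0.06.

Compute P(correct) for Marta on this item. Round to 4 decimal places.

0.9820

P(theta) = c + (1 − c) · 1 / (1 + exp(−a(theta − b)))
Exponent: 1.4 × (2.5 − (-0.31)) = 3.9340
1/(1 + e^{-3.9340}) = 0.9808
P = 0.06 + 0.94 × 0.9808 = 0.9820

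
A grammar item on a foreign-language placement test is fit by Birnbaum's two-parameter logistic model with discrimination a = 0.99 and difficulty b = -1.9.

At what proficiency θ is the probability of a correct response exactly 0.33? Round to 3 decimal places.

-2.615

P(θ) = 1 / (1 + exp(−a(θ − b)))
logit = ln(0.3300/0.6700) = -0.7082
θ = b + logit/(a) = -1.9 + (-0.7082)/0.9900 = -2.6153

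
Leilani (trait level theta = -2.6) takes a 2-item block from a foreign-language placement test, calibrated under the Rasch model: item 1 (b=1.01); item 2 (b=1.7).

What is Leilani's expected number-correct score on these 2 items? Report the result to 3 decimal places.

0.040

P(theta) = 1 / (1 + exp(−(theta − b)))
P_1 = 1/(1+e^{3.6100}) = 0.0263
P_2 = 1/(1+e^{4.3000}) = 0.0134
E[score] = 0.0263 + 0.0134 = 0.0397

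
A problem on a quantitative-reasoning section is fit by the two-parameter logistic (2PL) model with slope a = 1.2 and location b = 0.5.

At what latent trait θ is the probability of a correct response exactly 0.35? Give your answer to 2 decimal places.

P(θ) = 1 / (1 + exp(−a(θ − b)))
logit = ln(0.3500/0.6500) = -0.6190
θ = b + logit/(a) = 0.5 + (-0.6190)/1.2000 = -0.0159

-0.02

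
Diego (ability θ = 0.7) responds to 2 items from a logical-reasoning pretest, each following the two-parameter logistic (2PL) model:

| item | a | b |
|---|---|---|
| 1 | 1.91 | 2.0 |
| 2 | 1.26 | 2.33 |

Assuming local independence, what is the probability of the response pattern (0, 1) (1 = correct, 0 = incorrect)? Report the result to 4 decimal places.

0.1049

P(θ) = 1 / (1 + exp(−a(θ − b)))
P_1 = 1/(1+e^{2.4830}) = 0.0771
P_2 = 1/(1+e^{2.0538}) = 0.1137
L = (1−P_1) × P_2 = 0.9229 × 0.1137 = 0.10491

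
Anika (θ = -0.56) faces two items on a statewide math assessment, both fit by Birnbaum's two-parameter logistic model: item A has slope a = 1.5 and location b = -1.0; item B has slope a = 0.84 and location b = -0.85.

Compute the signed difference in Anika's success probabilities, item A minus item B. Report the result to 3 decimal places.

P(θ) = 1 / (1 + exp(−a(θ − b)))
P_A = 0.6593
P_B = 0.5606
P_A − P_B = 0.0987

0.099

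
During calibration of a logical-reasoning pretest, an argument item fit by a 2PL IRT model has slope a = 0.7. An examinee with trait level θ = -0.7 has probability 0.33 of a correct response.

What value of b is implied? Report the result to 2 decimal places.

P(θ) = 1 / (1 + exp(−a(θ − b)))
logit(0.33) = ln(0.33/0.67) = -0.7082
b = θ − logit/(a) = -0.7 − (-0.7082)/0.7000 = 0.3117

0.31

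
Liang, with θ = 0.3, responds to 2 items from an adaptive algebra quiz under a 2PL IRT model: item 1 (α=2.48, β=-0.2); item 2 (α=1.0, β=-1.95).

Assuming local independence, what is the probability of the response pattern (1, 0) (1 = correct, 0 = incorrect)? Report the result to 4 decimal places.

P(θ) = 1 / (1 + exp(−α(θ − β)))
P_1 = 1/(1+e^{-1.2400}) = 0.7756
P_2 = 1/(1+e^{-2.2500}) = 0.9047
L = P_1 × (1−P_2) = 0.7756 × 0.0953 = 0.07395

0.0739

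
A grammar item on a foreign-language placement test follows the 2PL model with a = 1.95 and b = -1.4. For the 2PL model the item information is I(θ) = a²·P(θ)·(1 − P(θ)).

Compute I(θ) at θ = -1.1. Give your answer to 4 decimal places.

0.8737

P = 1/(1+e^{-0.5850}) = 0.6422
P(1−P) = 0.6422 × 0.3578 = 0.2298
I = a² × P(1−P) = 1.95² × 0.2298 = 0.87372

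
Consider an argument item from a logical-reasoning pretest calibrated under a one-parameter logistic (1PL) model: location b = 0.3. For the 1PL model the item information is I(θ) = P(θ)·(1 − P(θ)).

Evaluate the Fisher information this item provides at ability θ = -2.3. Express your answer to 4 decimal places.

0.0644

P = 1/(1+e^{2.6000}) = 0.0691
P(1−P) = 0.0691 × 0.9309 = 0.0644
I = P(1−P) = 0.06436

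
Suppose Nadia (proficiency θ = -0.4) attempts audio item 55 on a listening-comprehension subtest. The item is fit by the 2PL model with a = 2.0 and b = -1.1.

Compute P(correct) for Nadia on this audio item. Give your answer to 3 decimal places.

0.802

P(θ) = 1 / (1 + exp(−a(θ − b)))
Exponent: 2.0 × (-0.4 − (-1.1)) = 1.4000
1/(1 + e^{-1.4000}) = 0.8022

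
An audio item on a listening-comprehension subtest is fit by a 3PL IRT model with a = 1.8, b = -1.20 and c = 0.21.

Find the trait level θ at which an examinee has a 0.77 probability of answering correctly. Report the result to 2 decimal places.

P(θ) = c + (1 − c) · 1 / (1 + exp(−a(θ − b)))
Remove guessing floor: (0.77 − 0.21)/(1 − 0.21) = 0.7089
logit = ln(0.7089/0.2911) = 0.8899
θ = b + logit/(a) = -1.20 + 0.8899/1.8000 = -0.7056

-0.71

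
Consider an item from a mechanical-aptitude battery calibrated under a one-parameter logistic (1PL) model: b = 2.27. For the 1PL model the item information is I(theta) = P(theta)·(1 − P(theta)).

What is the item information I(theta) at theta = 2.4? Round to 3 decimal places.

0.249

P = 1/(1+e^{-0.1300}) = 0.5325
P(1−P) = 0.5325 × 0.4675 = 0.2489
I = P(1−P) = 0.24895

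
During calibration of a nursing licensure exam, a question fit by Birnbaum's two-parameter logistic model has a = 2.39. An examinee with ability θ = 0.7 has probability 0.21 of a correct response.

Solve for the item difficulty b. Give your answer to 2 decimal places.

1.25

P(θ) = 1 / (1 + exp(−a(θ − b)))
logit(0.21) = ln(0.21/0.79) = -1.3249
b = θ − logit/(a) = 0.7 − (-1.3249)/2.3900 = 1.2544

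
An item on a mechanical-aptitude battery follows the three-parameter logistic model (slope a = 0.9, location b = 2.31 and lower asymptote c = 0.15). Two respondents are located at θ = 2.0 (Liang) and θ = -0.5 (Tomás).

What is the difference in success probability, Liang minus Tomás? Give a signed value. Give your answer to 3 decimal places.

P(θ) = c + (1 − c) · 1 / (1 + exp(−a(θ − b)))
P(Liang) = 0.5161  [exponent -0.2790]
P(Tomás) = 0.2128  [exponent -2.5290]
Difference = 0.5161 − 0.2128 = 0.3033

0.303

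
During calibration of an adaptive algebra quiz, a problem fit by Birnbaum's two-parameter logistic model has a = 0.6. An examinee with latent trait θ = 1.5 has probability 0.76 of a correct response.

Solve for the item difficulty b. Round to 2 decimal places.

P(θ) = 1 / (1 + exp(−a(θ − b)))
logit(0.76) = ln(0.76/0.24) = 1.1527
b = θ − logit/(a) = 1.5 − 1.1527/0.6000 = -0.4211

-0.42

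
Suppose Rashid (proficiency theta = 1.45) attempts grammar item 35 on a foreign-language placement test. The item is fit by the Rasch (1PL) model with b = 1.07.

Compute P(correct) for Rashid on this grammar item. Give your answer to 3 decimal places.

0.594

P(theta) = 1 / (1 + exp(−(theta − b)))
Exponent: (1.45 − 1.07) = 0.3800
1/(1 + e^{-0.3800}) = 0.5939
P = 0.5939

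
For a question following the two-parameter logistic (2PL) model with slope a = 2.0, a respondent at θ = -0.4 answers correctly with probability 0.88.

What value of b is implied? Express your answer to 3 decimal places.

P(θ) = 1 / (1 + exp(−a(θ − b)))
logit(0.88) = ln(0.88/0.12) = 1.9924
b = θ − logit/(a) = -0.4 − 1.9924/2.0000 = -1.3962

-1.396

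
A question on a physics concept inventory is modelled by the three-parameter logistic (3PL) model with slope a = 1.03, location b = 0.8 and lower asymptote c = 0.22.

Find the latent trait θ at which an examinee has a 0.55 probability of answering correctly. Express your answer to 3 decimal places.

P(θ) = c + (1 − c) · 1 / (1 + exp(−a(θ − b)))
Remove guessing floor: (0.55 − 0.22)/(1 − 0.22) = 0.4231
logit = ln(0.4231/0.5769) = -0.3102
θ = b + logit/(a) = 0.8 + (-0.3102)/1.0300 = 0.4989

0.499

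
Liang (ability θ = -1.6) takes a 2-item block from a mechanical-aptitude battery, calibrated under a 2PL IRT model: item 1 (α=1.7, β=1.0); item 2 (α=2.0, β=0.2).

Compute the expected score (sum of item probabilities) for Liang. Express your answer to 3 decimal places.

0.038

P(θ) = 1 / (1 + exp(−α(θ − β)))
P_1 = 1/(1+e^{4.4200}) = 0.0119
P_2 = 1/(1+e^{3.6000}) = 0.0266
E[score] = 0.0119 + 0.0266 = 0.0385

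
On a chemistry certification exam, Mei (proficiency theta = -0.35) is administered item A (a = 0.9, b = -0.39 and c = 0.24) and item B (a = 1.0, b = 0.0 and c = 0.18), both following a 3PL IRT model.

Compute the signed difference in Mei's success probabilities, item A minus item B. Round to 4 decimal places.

P(theta) = c + (1 − c) · 1 / (1 + exp(−a(theta − b)))
P_A = 0.6268
P_B = 0.5190
P_A − P_B = 0.1079

0.1079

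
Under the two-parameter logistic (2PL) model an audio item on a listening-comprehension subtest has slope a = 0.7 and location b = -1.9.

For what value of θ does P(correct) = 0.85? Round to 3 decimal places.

0.578

P(θ) = 1 / (1 + exp(−a(θ − b)))
logit = ln(0.8500/0.1500) = 1.7346
θ = b + logit/(a) = -1.9 + 1.7346/0.7000 = 0.5780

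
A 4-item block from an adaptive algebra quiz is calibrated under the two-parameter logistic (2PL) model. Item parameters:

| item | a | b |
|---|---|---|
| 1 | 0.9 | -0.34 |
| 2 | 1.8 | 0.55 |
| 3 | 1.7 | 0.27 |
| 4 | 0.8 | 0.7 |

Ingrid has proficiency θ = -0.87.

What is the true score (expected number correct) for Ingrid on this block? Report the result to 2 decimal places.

0.80

P(θ) = 1 / (1 + exp(−a(θ − b)))
P_1 = 1/(1+e^{0.4770}) = 0.3830
P_2 = 1/(1+e^{2.5560}) = 0.0720
P_3 = 1/(1+e^{1.9380}) = 0.1259
P_4 = 1/(1+e^{1.2560}) = 0.2217
E[score] = 0.3830 + 0.0720 + 0.1259 + 0.2217 = 0.8025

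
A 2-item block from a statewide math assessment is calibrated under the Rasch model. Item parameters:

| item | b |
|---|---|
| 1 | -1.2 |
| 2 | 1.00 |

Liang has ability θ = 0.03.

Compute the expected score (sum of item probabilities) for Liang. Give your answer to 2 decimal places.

1.05

P(θ) = 1 / (1 + exp(−(θ − b)))
P_1 = 1/(1+e^{-1.2300}) = 0.7738
P_2 = 1/(1+e^{0.9700}) = 0.2749
E[score] = 0.7738 + 0.2749 = 1.0487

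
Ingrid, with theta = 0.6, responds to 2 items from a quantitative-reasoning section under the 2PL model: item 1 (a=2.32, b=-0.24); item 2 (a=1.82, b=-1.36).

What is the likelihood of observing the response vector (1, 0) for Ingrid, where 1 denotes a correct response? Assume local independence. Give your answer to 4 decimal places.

0.0240

P(theta) = 1 / (1 + exp(−a(theta − b)))
P_1 = 1/(1+e^{-1.9488}) = 0.8753
P_2 = 1/(1+e^{-3.5672}) = 0.9725
L = P_1 × (1−P_2) = 0.8753 × 0.0275 = 0.02404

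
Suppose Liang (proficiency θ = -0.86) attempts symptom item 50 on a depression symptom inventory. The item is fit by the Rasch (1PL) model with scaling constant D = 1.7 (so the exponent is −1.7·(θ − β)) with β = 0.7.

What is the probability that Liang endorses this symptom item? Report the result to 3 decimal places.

P(θ) = 1 / (1 + exp(−D·(θ − β)))
Exponent: 1.7 × (-0.86 − 0.7) = -2.6520
1/(1 + e^{2.6520}) = 0.0659
P = 0.0659

0.066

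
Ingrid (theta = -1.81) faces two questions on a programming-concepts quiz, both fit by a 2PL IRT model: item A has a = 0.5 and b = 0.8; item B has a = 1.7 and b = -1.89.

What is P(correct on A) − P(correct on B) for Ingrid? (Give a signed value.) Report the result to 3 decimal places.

P(theta) = 1 / (1 + exp(−a(theta − b)))
P_A = 0.2133
P_B = 0.5339
P_A − P_B = -0.3206

-0.321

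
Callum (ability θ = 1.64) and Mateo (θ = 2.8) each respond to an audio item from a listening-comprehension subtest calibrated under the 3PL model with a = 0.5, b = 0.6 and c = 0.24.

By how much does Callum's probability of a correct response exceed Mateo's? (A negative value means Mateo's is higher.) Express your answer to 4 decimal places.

-0.0936

P(θ) = c + (1 − c) · 1 / (1 + exp(−a(θ − b)))
P(Callum) = 0.7166  [exponent 0.5200]
P(Mateo) = 0.8102  [exponent 1.1000]
Difference = 0.7166 − 0.8102 = -0.0936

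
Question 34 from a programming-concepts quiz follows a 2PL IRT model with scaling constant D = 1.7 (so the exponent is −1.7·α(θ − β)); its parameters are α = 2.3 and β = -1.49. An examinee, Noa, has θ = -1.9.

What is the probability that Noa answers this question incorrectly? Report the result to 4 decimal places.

P(θ) = 1 / (1 + exp(−D·α(θ − β)))
Exponent: 1.7 × 2.3 × (-1.9 − (-1.49)) = -1.6031
1/(1 + e^{1.6031}) = 0.1675
P = 0.1675
P(incorrect) = 1 − 0.1675 = 0.8325

0.8325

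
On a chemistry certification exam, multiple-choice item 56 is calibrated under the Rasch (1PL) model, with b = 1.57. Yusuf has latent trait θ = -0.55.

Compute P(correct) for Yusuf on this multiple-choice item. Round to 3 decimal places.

0.107

P(θ) = 1 / (1 + exp(−(θ − b)))
Exponent: (-0.55 − 1.57) = -2.1200
1/(1 + e^{2.1200}) = 0.1072
P = 0.1072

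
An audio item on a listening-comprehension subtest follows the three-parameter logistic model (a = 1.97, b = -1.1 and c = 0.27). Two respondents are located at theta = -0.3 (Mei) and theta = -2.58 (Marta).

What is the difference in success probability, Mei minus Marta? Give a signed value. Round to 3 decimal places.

0.567

P(theta) = c + (1 − c) · 1 / (1 + exp(−a(theta − b)))
P(Mei) = 0.8749  [exponent 1.5760]
P(Marta) = 0.3075  [exponent -2.9156]
Difference = 0.8749 − 0.3075 = 0.5674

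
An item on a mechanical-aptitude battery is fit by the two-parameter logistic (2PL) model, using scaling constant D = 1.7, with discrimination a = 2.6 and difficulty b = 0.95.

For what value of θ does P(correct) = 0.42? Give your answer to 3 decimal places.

0.877

P(θ) = 1 / (1 + exp(−D·a(θ − b)))
logit = ln(0.4200/0.5800) = -0.3228
θ = b + logit/(1.7·a) = 0.95 + (-0.3228)/4.4200 = 0.8770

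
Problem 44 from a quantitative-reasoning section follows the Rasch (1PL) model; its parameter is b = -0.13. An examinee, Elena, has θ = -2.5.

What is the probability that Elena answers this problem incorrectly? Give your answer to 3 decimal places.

P(θ) = 1 / (1 + exp(−(θ − b)))
Exponent: (-2.5 − (-0.13)) = -2.3700
1/(1 + e^{2.3700}) = 0.0855
P = 0.0855
P(incorrect) = 1 − 0.0855 = 0.9145

0.915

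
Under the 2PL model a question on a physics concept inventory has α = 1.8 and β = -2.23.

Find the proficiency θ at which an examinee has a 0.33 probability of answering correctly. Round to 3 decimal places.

-2.623

P(θ) = 1 / (1 + exp(−α(θ − β)))
logit = ln(0.3300/0.6700) = -0.7082
θ = β + logit/(α) = -2.23 + (-0.7082)/1.8000 = -2.6234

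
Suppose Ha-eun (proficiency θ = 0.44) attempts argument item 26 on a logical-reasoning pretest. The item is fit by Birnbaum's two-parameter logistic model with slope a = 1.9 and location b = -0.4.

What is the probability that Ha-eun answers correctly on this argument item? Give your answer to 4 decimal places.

P(θ) = 1 / (1 + exp(−a(θ − b)))
Exponent: 1.9 × (0.44 − (-0.4)) = 1.5960
1/(1 + e^{-1.5960}) = 0.8315

0.8315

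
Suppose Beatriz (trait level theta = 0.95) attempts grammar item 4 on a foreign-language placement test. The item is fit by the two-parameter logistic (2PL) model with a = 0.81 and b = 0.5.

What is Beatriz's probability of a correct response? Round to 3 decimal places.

0.590

P(theta) = 1 / (1 + exp(−a(theta − b)))
Exponent: 0.81 × (0.95 − 0.5) = 0.3645
1/(1 + e^{-0.3645}) = 0.5901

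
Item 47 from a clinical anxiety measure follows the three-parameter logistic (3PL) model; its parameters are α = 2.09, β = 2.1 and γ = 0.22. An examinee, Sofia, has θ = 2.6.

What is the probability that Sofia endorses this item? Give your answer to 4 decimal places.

0.7971

P(θ) = γ + (1 − γ) · 1 / (1 + exp(−α(θ − β)))
Exponent: 2.09 × (2.6 − 2.1) = 1.0450
1/(1 + e^{-1.0450}) = 0.7398
P = 0.22 + 0.78 × 0.7398 = 0.7971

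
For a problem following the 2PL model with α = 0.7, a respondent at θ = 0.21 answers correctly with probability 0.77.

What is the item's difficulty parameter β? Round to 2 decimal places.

P(θ) = 1 / (1 + exp(−α(θ − β)))
logit(0.77) = ln(0.77/0.23) = 1.2083
β = θ − logit/(α) = 0.21 − 1.2083/0.7000 = -1.5162

-1.52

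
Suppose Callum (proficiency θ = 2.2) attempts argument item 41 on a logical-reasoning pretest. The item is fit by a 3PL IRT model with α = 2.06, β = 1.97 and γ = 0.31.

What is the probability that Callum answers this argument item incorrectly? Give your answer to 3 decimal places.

0.265

P(θ) = γ + (1 − γ) · 1 / (1 + exp(−α(θ − β)))
Exponent: 2.06 × (2.2 − 1.97) = 0.4738
1/(1 + e^{-0.4738}) = 0.6163
P = 0.31 + 0.69 × 0.6163 = 0.7352
P(incorrect) = 1 − 0.7352 = 0.2648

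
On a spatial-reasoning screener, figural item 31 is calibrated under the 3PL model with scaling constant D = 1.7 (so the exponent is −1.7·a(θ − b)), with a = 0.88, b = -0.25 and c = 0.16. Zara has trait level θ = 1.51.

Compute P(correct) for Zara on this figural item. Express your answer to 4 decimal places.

0.9437

P(θ) = c + (1 − c) · 1 / (1 + exp(−D·a(θ − b)))
Exponent: 1.7 × 0.88 × (1.51 − (-0.25)) = 2.6330
1/(1 + e^{-2.6330}) = 0.9330
P = 0.16 + 0.84 × 0.9330 = 0.9437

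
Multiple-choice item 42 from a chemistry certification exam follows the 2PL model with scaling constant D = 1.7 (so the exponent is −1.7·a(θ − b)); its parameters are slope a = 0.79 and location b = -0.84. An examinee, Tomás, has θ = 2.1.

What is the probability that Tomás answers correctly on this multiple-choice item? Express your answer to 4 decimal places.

P(θ) = 1 / (1 + exp(−D·a(θ − b)))
Exponent: 1.7 × 0.79 × (2.1 − (-0.84)) = 3.9484
1/(1 + e^{-3.9484}) = 0.9811
P = 0.9811

0.9811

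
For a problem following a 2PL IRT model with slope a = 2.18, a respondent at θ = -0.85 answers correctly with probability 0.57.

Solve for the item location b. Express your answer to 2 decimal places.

-0.98

P(θ) = 1 / (1 + exp(−a(θ − b)))
logit(0.57) = ln(0.57/0.43) = 0.2819
b = θ − logit/(a) = -0.85 − 0.2819/2.1800 = -0.9793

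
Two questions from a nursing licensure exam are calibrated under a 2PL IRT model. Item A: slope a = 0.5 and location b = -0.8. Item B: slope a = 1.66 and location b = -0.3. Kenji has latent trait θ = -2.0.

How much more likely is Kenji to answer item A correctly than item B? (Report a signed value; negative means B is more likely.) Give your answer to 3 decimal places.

P(θ) = 1 / (1 + exp(−a(θ − b)))
P_A = 0.3543
P_B = 0.0561
P_A − P_B = 0.2982

0.298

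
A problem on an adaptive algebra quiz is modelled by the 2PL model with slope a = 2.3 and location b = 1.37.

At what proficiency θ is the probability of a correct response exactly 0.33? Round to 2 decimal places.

P(θ) = 1 / (1 + exp(−a(θ − b)))
logit = ln(0.3300/0.6700) = -0.7082
θ = b + logit/(a) = 1.37 + (-0.7082)/2.3000 = 1.0621

1.06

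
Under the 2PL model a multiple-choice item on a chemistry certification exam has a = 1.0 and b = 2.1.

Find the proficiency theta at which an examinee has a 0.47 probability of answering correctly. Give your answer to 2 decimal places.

1.98

P(theta) = 1 / (1 + exp(−a(theta − b)))
logit = ln(0.4700/0.5300) = -0.1201
theta = b + logit/(a) = 2.1 + (-0.1201)/1.0000 = 1.9799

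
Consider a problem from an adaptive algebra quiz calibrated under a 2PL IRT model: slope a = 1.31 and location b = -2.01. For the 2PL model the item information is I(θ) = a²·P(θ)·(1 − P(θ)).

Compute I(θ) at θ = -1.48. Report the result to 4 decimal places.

0.3812

P = 1/(1+e^{-0.6943}) = 0.6669
P(1−P) = 0.6669 × 0.3331 = 0.2221
I = a² × P(1−P) = 1.31² × 0.2221 = 0.38121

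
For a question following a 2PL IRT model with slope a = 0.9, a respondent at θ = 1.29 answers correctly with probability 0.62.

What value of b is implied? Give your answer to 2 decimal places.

P(θ) = 1 / (1 + exp(−a(θ − b)))
logit(0.62) = ln(0.62/0.38) = 0.4895
b = θ − logit/(a) = 1.29 − 0.4895/0.9000 = 0.7461

0.75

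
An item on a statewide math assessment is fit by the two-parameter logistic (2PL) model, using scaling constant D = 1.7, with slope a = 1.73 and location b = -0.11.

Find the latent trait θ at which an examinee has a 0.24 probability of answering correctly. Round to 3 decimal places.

-0.502

P(θ) = 1 / (1 + exp(−D·a(θ − b)))
logit = ln(0.2400/0.7600) = -1.1527
θ = b + logit/(1.7·a) = -0.11 + (-1.1527)/2.9410 = -0.5019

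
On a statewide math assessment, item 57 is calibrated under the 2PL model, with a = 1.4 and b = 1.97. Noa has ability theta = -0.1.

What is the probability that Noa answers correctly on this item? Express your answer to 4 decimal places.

0.0523

P(theta) = 1 / (1 + exp(−a(theta − b)))
Exponent: 1.4 × (-0.1 − 1.97) = -2.8980
1/(1 + e^{2.8980}) = 0.0523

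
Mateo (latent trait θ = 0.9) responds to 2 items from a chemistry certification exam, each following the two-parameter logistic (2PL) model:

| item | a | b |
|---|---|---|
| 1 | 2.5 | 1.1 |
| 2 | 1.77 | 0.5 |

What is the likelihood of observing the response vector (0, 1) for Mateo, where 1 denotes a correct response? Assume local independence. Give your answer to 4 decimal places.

0.4170

P(θ) = 1 / (1 + exp(−a(θ − b)))
P_1 = 1/(1+e^{0.5000}) = 0.3775
P_2 = 1/(1+e^{-0.7080}) = 0.6700
L = (1−P_1) × P_2 = 0.6225 × 0.6700 = 0.41702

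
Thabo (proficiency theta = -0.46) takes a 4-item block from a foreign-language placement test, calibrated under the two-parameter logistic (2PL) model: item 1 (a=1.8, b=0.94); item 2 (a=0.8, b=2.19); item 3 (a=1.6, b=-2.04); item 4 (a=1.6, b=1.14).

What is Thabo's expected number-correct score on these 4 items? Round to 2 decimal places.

1.18

P(theta) = 1 / (1 + exp(−a(theta − b)))
P_1 = 1/(1+e^{2.5200}) = 0.0745
P_2 = 1/(1+e^{2.1200}) = 0.1072
P_3 = 1/(1+e^{-2.5280}) = 0.9261
P_4 = 1/(1+e^{2.5600}) = 0.0718
E[score] = 0.0745 + 0.1072 + 0.9261 + 0.0718 = 1.1795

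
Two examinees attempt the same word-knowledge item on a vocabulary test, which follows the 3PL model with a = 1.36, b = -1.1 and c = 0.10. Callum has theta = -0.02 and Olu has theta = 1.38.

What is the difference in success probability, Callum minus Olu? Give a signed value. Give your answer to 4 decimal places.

-0.1386

P(theta) = c + (1 − c) · 1 / (1 + exp(−a(theta − b)))
P(Callum) = 0.8316  [exponent 1.4688]
P(Olu) = 0.9702  [exponent 3.3728]
Difference = 0.8316 − 0.9702 = -0.1386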